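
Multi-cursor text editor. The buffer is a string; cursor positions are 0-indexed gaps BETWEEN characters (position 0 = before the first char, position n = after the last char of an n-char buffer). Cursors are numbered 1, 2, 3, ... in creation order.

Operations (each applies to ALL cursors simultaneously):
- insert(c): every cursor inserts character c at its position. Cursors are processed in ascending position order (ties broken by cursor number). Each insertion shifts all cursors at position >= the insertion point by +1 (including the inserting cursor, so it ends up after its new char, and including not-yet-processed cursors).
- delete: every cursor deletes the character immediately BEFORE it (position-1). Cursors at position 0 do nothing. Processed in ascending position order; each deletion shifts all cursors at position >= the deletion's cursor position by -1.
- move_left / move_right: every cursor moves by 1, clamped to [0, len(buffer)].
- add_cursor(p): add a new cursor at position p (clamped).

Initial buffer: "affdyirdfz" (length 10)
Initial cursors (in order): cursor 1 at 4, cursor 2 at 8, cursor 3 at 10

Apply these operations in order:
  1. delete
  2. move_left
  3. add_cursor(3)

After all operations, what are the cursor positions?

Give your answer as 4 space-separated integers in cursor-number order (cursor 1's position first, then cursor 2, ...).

Answer: 2 5 6 3

Derivation:
After op 1 (delete): buffer="affyirf" (len 7), cursors c1@3 c2@6 c3@7, authorship .......
After op 2 (move_left): buffer="affyirf" (len 7), cursors c1@2 c2@5 c3@6, authorship .......
After op 3 (add_cursor(3)): buffer="affyirf" (len 7), cursors c1@2 c4@3 c2@5 c3@6, authorship .......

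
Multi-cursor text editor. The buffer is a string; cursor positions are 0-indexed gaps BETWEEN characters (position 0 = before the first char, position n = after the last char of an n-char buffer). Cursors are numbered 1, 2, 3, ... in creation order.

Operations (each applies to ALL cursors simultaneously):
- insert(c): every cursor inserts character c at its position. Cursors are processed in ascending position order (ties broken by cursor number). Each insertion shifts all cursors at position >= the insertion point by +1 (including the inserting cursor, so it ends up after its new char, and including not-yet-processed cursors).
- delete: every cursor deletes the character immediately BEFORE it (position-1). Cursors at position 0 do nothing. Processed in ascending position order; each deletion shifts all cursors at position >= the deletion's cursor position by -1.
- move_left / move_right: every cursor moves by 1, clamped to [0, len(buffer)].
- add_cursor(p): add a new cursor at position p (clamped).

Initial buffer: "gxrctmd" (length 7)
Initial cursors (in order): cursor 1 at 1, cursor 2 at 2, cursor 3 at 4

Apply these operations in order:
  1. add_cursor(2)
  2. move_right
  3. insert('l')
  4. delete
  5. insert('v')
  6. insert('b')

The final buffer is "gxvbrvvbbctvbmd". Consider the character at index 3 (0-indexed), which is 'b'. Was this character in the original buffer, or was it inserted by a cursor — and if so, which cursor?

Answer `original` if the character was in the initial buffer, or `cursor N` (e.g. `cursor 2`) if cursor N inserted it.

After op 1 (add_cursor(2)): buffer="gxrctmd" (len 7), cursors c1@1 c2@2 c4@2 c3@4, authorship .......
After op 2 (move_right): buffer="gxrctmd" (len 7), cursors c1@2 c2@3 c4@3 c3@5, authorship .......
After op 3 (insert('l')): buffer="gxlrllctlmd" (len 11), cursors c1@3 c2@6 c4@6 c3@9, authorship ..1.24..3..
After op 4 (delete): buffer="gxrctmd" (len 7), cursors c1@2 c2@3 c4@3 c3@5, authorship .......
After op 5 (insert('v')): buffer="gxvrvvctvmd" (len 11), cursors c1@3 c2@6 c4@6 c3@9, authorship ..1.24..3..
After op 6 (insert('b')): buffer="gxvbrvvbbctvbmd" (len 15), cursors c1@4 c2@9 c4@9 c3@13, authorship ..11.2424..33..
Authorship (.=original, N=cursor N): . . 1 1 . 2 4 2 4 . . 3 3 . .
Index 3: author = 1

Answer: cursor 1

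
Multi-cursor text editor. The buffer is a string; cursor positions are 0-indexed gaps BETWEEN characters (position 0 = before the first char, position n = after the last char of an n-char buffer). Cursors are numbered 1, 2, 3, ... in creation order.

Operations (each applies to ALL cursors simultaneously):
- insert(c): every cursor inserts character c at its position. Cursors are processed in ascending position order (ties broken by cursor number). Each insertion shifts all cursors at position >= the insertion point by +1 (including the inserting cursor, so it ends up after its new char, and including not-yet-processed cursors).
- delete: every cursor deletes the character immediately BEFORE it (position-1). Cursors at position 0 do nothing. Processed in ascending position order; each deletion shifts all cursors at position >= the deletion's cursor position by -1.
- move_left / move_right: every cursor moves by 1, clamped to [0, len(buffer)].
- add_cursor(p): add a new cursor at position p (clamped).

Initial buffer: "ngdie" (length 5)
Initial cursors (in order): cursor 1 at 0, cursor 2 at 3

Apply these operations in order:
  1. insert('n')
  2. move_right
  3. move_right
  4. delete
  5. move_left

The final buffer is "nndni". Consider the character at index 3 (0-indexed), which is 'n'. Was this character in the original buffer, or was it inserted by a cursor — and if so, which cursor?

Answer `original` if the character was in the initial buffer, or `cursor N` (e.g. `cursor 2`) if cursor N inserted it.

After op 1 (insert('n')): buffer="nngdnie" (len 7), cursors c1@1 c2@5, authorship 1...2..
After op 2 (move_right): buffer="nngdnie" (len 7), cursors c1@2 c2@6, authorship 1...2..
After op 3 (move_right): buffer="nngdnie" (len 7), cursors c1@3 c2@7, authorship 1...2..
After op 4 (delete): buffer="nndni" (len 5), cursors c1@2 c2@5, authorship 1..2.
After op 5 (move_left): buffer="nndni" (len 5), cursors c1@1 c2@4, authorship 1..2.
Authorship (.=original, N=cursor N): 1 . . 2 .
Index 3: author = 2

Answer: cursor 2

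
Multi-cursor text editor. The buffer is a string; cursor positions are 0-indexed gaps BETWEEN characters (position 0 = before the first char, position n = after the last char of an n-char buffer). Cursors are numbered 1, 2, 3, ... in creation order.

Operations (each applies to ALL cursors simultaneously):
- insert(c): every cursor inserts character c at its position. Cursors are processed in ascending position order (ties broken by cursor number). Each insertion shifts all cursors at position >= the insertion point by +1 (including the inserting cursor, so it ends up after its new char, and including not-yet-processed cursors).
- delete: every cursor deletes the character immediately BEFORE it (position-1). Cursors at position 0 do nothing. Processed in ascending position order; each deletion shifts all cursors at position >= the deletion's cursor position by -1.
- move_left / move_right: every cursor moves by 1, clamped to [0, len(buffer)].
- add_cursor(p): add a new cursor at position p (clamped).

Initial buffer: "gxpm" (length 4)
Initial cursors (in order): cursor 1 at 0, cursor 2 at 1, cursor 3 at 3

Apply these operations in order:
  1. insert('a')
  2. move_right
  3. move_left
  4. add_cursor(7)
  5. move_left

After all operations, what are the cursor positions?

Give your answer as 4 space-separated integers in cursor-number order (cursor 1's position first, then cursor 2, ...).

Answer: 0 2 5 6

Derivation:
After op 1 (insert('a')): buffer="agaxpam" (len 7), cursors c1@1 c2@3 c3@6, authorship 1.2..3.
After op 2 (move_right): buffer="agaxpam" (len 7), cursors c1@2 c2@4 c3@7, authorship 1.2..3.
After op 3 (move_left): buffer="agaxpam" (len 7), cursors c1@1 c2@3 c3@6, authorship 1.2..3.
After op 4 (add_cursor(7)): buffer="agaxpam" (len 7), cursors c1@1 c2@3 c3@6 c4@7, authorship 1.2..3.
After op 5 (move_left): buffer="agaxpam" (len 7), cursors c1@0 c2@2 c3@5 c4@6, authorship 1.2..3.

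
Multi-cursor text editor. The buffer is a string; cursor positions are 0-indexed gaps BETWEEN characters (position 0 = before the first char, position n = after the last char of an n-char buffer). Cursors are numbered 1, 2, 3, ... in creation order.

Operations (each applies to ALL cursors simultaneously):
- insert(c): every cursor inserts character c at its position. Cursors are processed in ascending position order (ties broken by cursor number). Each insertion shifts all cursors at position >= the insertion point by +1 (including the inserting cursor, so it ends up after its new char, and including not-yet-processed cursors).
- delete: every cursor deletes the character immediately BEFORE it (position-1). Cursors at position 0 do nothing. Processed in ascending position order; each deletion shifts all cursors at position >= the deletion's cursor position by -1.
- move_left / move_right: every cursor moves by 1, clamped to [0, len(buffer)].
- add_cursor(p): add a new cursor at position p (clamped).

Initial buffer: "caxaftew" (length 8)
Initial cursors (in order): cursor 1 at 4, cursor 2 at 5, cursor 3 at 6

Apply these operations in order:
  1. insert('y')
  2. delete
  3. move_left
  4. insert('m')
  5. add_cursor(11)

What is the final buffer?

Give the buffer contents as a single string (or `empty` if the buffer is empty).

Answer: caxmamfmtew

Derivation:
After op 1 (insert('y')): buffer="caxayfytyew" (len 11), cursors c1@5 c2@7 c3@9, authorship ....1.2.3..
After op 2 (delete): buffer="caxaftew" (len 8), cursors c1@4 c2@5 c3@6, authorship ........
After op 3 (move_left): buffer="caxaftew" (len 8), cursors c1@3 c2@4 c3@5, authorship ........
After op 4 (insert('m')): buffer="caxmamfmtew" (len 11), cursors c1@4 c2@6 c3@8, authorship ...1.2.3...
After op 5 (add_cursor(11)): buffer="caxmamfmtew" (len 11), cursors c1@4 c2@6 c3@8 c4@11, authorship ...1.2.3...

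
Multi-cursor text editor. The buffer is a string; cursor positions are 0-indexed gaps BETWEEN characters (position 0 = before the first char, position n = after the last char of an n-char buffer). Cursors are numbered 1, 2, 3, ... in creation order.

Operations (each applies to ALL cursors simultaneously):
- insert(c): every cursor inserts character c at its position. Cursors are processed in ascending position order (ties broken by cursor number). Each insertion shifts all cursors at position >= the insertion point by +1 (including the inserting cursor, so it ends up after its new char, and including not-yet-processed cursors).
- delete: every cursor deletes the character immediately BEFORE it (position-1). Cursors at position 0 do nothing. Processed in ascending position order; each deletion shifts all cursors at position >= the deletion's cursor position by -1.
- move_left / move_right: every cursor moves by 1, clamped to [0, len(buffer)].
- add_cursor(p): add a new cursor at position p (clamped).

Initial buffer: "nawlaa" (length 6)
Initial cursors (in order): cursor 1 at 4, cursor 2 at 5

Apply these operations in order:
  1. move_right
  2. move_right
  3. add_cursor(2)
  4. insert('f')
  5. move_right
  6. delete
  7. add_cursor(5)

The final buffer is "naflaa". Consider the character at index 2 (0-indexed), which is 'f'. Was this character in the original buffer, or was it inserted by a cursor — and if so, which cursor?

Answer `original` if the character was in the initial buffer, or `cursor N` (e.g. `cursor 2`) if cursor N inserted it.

After op 1 (move_right): buffer="nawlaa" (len 6), cursors c1@5 c2@6, authorship ......
After op 2 (move_right): buffer="nawlaa" (len 6), cursors c1@6 c2@6, authorship ......
After op 3 (add_cursor(2)): buffer="nawlaa" (len 6), cursors c3@2 c1@6 c2@6, authorship ......
After op 4 (insert('f')): buffer="nafwlaaff" (len 9), cursors c3@3 c1@9 c2@9, authorship ..3....12
After op 5 (move_right): buffer="nafwlaaff" (len 9), cursors c3@4 c1@9 c2@9, authorship ..3....12
After op 6 (delete): buffer="naflaa" (len 6), cursors c3@3 c1@6 c2@6, authorship ..3...
After op 7 (add_cursor(5)): buffer="naflaa" (len 6), cursors c3@3 c4@5 c1@6 c2@6, authorship ..3...
Authorship (.=original, N=cursor N): . . 3 . . .
Index 2: author = 3

Answer: cursor 3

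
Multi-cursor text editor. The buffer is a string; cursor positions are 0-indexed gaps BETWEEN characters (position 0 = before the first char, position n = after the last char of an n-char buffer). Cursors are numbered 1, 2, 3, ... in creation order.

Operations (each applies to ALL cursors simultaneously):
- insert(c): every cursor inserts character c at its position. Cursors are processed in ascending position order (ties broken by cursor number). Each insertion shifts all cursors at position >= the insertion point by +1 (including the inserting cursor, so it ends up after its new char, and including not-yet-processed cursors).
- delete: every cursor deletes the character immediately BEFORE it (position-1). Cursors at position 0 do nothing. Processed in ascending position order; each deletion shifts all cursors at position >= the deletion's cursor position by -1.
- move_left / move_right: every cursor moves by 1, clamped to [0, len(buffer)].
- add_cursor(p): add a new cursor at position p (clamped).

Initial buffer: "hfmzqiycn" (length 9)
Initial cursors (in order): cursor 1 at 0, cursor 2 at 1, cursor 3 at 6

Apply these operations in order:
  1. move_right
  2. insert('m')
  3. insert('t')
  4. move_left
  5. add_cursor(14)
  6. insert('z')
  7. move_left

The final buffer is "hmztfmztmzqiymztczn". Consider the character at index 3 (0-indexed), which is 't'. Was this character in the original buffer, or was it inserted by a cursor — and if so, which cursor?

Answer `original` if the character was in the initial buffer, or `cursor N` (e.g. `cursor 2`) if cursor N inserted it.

After op 1 (move_right): buffer="hfmzqiycn" (len 9), cursors c1@1 c2@2 c3@7, authorship .........
After op 2 (insert('m')): buffer="hmfmmzqiymcn" (len 12), cursors c1@2 c2@4 c3@10, authorship .1.2.....3..
After op 3 (insert('t')): buffer="hmtfmtmzqiymtcn" (len 15), cursors c1@3 c2@6 c3@13, authorship .11.22.....33..
After op 4 (move_left): buffer="hmtfmtmzqiymtcn" (len 15), cursors c1@2 c2@5 c3@12, authorship .11.22.....33..
After op 5 (add_cursor(14)): buffer="hmtfmtmzqiymtcn" (len 15), cursors c1@2 c2@5 c3@12 c4@14, authorship .11.22.....33..
After op 6 (insert('z')): buffer="hmztfmztmzqiymztczn" (len 19), cursors c1@3 c2@7 c3@15 c4@18, authorship .111.222.....333.4.
After op 7 (move_left): buffer="hmztfmztmzqiymztczn" (len 19), cursors c1@2 c2@6 c3@14 c4@17, authorship .111.222.....333.4.
Authorship (.=original, N=cursor N): . 1 1 1 . 2 2 2 . . . . . 3 3 3 . 4 .
Index 3: author = 1

Answer: cursor 1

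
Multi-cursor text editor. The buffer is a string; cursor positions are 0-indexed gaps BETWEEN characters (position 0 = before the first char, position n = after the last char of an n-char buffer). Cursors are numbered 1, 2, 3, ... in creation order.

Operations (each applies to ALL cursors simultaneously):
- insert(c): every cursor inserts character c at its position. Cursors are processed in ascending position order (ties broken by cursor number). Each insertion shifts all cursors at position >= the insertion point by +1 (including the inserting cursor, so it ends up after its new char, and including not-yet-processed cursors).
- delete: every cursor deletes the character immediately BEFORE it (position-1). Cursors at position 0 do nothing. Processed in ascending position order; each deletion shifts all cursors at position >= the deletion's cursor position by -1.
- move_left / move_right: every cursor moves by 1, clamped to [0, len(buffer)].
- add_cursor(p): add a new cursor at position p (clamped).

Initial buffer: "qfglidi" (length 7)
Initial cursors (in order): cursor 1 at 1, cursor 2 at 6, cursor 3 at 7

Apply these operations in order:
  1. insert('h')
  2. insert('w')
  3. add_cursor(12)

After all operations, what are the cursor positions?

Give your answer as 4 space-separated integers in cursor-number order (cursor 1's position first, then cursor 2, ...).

After op 1 (insert('h')): buffer="qhfglidhih" (len 10), cursors c1@2 c2@8 c3@10, authorship .1.....2.3
After op 2 (insert('w')): buffer="qhwfglidhwihw" (len 13), cursors c1@3 c2@10 c3@13, authorship .11.....22.33
After op 3 (add_cursor(12)): buffer="qhwfglidhwihw" (len 13), cursors c1@3 c2@10 c4@12 c3@13, authorship .11.....22.33

Answer: 3 10 13 12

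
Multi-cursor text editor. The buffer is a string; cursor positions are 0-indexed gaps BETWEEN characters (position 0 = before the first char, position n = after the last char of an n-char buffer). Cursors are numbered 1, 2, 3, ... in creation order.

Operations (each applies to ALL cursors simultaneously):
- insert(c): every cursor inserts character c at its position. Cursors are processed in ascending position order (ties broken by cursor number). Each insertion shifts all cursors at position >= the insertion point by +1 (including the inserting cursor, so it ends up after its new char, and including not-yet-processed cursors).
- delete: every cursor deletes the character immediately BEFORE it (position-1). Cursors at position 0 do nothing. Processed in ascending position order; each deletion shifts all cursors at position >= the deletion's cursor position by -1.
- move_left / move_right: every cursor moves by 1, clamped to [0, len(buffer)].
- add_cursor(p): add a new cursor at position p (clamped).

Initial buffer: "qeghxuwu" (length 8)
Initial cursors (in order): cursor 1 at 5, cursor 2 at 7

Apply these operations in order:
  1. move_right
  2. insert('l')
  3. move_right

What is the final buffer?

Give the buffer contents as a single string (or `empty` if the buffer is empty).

After op 1 (move_right): buffer="qeghxuwu" (len 8), cursors c1@6 c2@8, authorship ........
After op 2 (insert('l')): buffer="qeghxulwul" (len 10), cursors c1@7 c2@10, authorship ......1..2
After op 3 (move_right): buffer="qeghxulwul" (len 10), cursors c1@8 c2@10, authorship ......1..2

Answer: qeghxulwul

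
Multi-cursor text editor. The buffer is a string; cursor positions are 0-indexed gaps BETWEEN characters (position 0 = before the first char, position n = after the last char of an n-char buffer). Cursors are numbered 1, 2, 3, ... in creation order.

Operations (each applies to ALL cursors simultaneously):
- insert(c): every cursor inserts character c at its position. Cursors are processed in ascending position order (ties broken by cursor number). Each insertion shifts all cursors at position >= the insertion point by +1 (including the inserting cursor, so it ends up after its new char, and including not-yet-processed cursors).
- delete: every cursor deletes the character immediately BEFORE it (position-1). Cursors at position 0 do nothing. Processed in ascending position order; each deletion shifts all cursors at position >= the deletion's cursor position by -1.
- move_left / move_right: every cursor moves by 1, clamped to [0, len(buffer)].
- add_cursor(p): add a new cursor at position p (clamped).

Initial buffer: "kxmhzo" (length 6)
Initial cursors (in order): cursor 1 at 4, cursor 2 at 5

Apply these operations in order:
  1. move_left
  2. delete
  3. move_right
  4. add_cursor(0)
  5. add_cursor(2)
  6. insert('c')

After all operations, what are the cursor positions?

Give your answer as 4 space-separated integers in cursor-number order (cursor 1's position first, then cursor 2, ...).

After op 1 (move_left): buffer="kxmhzo" (len 6), cursors c1@3 c2@4, authorship ......
After op 2 (delete): buffer="kxzo" (len 4), cursors c1@2 c2@2, authorship ....
After op 3 (move_right): buffer="kxzo" (len 4), cursors c1@3 c2@3, authorship ....
After op 4 (add_cursor(0)): buffer="kxzo" (len 4), cursors c3@0 c1@3 c2@3, authorship ....
After op 5 (add_cursor(2)): buffer="kxzo" (len 4), cursors c3@0 c4@2 c1@3 c2@3, authorship ....
After op 6 (insert('c')): buffer="ckxczcco" (len 8), cursors c3@1 c4@4 c1@7 c2@7, authorship 3..4.12.

Answer: 7 7 1 4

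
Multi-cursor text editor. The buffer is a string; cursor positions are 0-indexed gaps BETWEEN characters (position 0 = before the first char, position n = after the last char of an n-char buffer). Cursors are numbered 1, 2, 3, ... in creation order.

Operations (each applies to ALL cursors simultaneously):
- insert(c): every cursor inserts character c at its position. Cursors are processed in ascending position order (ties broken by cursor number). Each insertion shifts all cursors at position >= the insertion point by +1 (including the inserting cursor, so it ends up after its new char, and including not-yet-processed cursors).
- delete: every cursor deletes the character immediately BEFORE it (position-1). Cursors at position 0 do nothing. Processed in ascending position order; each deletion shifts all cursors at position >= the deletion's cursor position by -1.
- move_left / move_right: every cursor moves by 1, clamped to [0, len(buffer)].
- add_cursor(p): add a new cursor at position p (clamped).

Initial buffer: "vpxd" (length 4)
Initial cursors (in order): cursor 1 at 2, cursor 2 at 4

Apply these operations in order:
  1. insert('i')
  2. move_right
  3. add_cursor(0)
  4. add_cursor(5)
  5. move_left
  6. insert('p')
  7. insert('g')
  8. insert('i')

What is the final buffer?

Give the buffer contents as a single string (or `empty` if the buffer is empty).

After op 1 (insert('i')): buffer="vpixdi" (len 6), cursors c1@3 c2@6, authorship ..1..2
After op 2 (move_right): buffer="vpixdi" (len 6), cursors c1@4 c2@6, authorship ..1..2
After op 3 (add_cursor(0)): buffer="vpixdi" (len 6), cursors c3@0 c1@4 c2@6, authorship ..1..2
After op 4 (add_cursor(5)): buffer="vpixdi" (len 6), cursors c3@0 c1@4 c4@5 c2@6, authorship ..1..2
After op 5 (move_left): buffer="vpixdi" (len 6), cursors c3@0 c1@3 c4@4 c2@5, authorship ..1..2
After op 6 (insert('p')): buffer="pvpipxpdpi" (len 10), cursors c3@1 c1@5 c4@7 c2@9, authorship 3..11.4.22
After op 7 (insert('g')): buffer="pgvpipgxpgdpgi" (len 14), cursors c3@2 c1@7 c4@10 c2@13, authorship 33..111.44.222
After op 8 (insert('i')): buffer="pgivpipgixpgidpgii" (len 18), cursors c3@3 c1@9 c4@13 c2@17, authorship 333..1111.444.2222

Answer: pgivpipgixpgidpgii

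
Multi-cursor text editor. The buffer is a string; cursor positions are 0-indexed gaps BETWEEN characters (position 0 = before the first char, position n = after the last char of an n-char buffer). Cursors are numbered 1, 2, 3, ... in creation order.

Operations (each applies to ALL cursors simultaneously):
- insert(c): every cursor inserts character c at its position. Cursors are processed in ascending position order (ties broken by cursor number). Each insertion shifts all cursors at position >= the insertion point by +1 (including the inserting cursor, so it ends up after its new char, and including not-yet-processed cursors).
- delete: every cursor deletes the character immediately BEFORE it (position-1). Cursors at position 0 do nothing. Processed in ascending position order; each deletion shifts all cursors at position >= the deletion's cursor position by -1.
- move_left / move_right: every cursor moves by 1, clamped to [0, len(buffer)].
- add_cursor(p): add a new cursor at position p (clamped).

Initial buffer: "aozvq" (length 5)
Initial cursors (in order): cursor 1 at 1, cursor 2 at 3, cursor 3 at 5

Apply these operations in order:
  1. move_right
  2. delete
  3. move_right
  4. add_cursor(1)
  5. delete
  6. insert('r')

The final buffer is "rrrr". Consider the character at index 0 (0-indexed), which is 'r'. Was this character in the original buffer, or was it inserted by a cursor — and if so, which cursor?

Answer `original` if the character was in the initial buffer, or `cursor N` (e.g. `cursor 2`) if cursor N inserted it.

Answer: cursor 1

Derivation:
After op 1 (move_right): buffer="aozvq" (len 5), cursors c1@2 c2@4 c3@5, authorship .....
After op 2 (delete): buffer="az" (len 2), cursors c1@1 c2@2 c3@2, authorship ..
After op 3 (move_right): buffer="az" (len 2), cursors c1@2 c2@2 c3@2, authorship ..
After op 4 (add_cursor(1)): buffer="az" (len 2), cursors c4@1 c1@2 c2@2 c3@2, authorship ..
After op 5 (delete): buffer="" (len 0), cursors c1@0 c2@0 c3@0 c4@0, authorship 
After op 6 (insert('r')): buffer="rrrr" (len 4), cursors c1@4 c2@4 c3@4 c4@4, authorship 1234
Authorship (.=original, N=cursor N): 1 2 3 4
Index 0: author = 1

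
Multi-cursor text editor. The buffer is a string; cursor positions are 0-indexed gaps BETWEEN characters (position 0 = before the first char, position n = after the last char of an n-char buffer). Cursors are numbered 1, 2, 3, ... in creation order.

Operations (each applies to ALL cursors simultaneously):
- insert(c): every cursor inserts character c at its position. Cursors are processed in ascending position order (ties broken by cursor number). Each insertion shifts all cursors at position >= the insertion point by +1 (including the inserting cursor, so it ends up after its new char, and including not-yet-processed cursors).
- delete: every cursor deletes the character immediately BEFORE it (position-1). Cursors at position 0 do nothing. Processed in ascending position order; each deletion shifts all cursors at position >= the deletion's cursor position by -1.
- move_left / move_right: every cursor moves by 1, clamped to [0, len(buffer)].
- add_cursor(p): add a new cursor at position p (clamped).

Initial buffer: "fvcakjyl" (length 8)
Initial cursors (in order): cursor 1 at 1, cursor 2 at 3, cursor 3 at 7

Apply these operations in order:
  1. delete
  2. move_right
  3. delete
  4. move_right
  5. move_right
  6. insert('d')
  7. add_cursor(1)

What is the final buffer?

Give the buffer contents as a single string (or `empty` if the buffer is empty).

After op 1 (delete): buffer="vakjl" (len 5), cursors c1@0 c2@1 c3@4, authorship .....
After op 2 (move_right): buffer="vakjl" (len 5), cursors c1@1 c2@2 c3@5, authorship .....
After op 3 (delete): buffer="kj" (len 2), cursors c1@0 c2@0 c3@2, authorship ..
After op 4 (move_right): buffer="kj" (len 2), cursors c1@1 c2@1 c3@2, authorship ..
After op 5 (move_right): buffer="kj" (len 2), cursors c1@2 c2@2 c3@2, authorship ..
After op 6 (insert('d')): buffer="kjddd" (len 5), cursors c1@5 c2@5 c3@5, authorship ..123
After op 7 (add_cursor(1)): buffer="kjddd" (len 5), cursors c4@1 c1@5 c2@5 c3@5, authorship ..123

Answer: kjddd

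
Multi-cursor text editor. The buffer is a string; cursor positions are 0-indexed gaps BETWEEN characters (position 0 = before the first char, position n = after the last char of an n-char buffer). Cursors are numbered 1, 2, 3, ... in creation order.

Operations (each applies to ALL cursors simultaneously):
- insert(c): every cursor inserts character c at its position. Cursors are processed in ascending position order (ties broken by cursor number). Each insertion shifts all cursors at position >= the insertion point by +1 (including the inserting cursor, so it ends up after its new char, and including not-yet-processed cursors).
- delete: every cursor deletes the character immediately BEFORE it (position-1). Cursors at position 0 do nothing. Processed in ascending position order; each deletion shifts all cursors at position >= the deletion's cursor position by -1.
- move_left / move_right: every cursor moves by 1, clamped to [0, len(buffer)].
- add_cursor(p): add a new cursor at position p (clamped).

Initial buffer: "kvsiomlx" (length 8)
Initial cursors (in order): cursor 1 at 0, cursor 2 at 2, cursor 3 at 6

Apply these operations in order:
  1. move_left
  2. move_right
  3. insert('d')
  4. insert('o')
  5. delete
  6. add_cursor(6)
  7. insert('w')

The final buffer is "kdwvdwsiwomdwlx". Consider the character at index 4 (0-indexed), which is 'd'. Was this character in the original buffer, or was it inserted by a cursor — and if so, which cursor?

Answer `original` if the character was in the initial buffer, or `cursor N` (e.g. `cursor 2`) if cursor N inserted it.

Answer: cursor 2

Derivation:
After op 1 (move_left): buffer="kvsiomlx" (len 8), cursors c1@0 c2@1 c3@5, authorship ........
After op 2 (move_right): buffer="kvsiomlx" (len 8), cursors c1@1 c2@2 c3@6, authorship ........
After op 3 (insert('d')): buffer="kdvdsiomdlx" (len 11), cursors c1@2 c2@4 c3@9, authorship .1.2....3..
After op 4 (insert('o')): buffer="kdovdosiomdolx" (len 14), cursors c1@3 c2@6 c3@12, authorship .11.22....33..
After op 5 (delete): buffer="kdvdsiomdlx" (len 11), cursors c1@2 c2@4 c3@9, authorship .1.2....3..
After op 6 (add_cursor(6)): buffer="kdvdsiomdlx" (len 11), cursors c1@2 c2@4 c4@6 c3@9, authorship .1.2....3..
After op 7 (insert('w')): buffer="kdwvdwsiwomdwlx" (len 15), cursors c1@3 c2@6 c4@9 c3@13, authorship .11.22..4..33..
Authorship (.=original, N=cursor N): . 1 1 . 2 2 . . 4 . . 3 3 . .
Index 4: author = 2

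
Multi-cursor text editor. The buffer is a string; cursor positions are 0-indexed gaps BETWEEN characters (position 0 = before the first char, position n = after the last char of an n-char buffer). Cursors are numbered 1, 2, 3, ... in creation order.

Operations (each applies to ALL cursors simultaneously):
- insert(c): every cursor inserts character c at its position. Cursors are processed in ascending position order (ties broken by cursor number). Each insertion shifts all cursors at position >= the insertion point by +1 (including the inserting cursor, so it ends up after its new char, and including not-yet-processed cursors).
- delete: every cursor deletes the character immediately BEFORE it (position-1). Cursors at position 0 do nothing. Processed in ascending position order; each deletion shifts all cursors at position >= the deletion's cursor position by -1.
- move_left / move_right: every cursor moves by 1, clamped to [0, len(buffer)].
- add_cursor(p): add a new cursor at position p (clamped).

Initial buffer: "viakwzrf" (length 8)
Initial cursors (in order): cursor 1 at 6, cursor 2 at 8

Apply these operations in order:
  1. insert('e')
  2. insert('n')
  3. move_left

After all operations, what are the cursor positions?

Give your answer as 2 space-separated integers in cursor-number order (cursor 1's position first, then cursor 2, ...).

After op 1 (insert('e')): buffer="viakwzerfe" (len 10), cursors c1@7 c2@10, authorship ......1..2
After op 2 (insert('n')): buffer="viakwzenrfen" (len 12), cursors c1@8 c2@12, authorship ......11..22
After op 3 (move_left): buffer="viakwzenrfen" (len 12), cursors c1@7 c2@11, authorship ......11..22

Answer: 7 11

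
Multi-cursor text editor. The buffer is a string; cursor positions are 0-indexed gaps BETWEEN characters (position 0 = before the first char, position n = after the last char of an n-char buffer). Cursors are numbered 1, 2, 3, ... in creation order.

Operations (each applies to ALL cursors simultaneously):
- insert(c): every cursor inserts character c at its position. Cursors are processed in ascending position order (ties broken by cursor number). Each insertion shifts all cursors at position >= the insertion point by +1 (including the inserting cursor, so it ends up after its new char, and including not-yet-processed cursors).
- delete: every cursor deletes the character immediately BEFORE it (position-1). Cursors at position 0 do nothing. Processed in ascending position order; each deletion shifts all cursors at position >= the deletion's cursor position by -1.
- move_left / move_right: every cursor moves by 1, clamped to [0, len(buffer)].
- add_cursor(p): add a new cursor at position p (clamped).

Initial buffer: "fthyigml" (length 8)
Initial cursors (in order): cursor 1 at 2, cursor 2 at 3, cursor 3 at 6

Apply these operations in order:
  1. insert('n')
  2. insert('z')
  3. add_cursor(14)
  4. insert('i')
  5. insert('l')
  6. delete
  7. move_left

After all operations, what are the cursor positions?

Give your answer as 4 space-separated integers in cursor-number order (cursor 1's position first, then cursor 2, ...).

After op 1 (insert('n')): buffer="ftnhnyignml" (len 11), cursors c1@3 c2@5 c3@9, authorship ..1.2...3..
After op 2 (insert('z')): buffer="ftnzhnzyignzml" (len 14), cursors c1@4 c2@7 c3@12, authorship ..11.22...33..
After op 3 (add_cursor(14)): buffer="ftnzhnzyignzml" (len 14), cursors c1@4 c2@7 c3@12 c4@14, authorship ..11.22...33..
After op 4 (insert('i')): buffer="ftnzihnziyignzimli" (len 18), cursors c1@5 c2@9 c3@15 c4@18, authorship ..111.222...333..4
After op 5 (insert('l')): buffer="ftnzilhnzilyignzilmlil" (len 22), cursors c1@6 c2@11 c3@18 c4@22, authorship ..1111.2222...3333..44
After op 6 (delete): buffer="ftnzihnziyignzimli" (len 18), cursors c1@5 c2@9 c3@15 c4@18, authorship ..111.222...333..4
After op 7 (move_left): buffer="ftnzihnziyignzimli" (len 18), cursors c1@4 c2@8 c3@14 c4@17, authorship ..111.222...333..4

Answer: 4 8 14 17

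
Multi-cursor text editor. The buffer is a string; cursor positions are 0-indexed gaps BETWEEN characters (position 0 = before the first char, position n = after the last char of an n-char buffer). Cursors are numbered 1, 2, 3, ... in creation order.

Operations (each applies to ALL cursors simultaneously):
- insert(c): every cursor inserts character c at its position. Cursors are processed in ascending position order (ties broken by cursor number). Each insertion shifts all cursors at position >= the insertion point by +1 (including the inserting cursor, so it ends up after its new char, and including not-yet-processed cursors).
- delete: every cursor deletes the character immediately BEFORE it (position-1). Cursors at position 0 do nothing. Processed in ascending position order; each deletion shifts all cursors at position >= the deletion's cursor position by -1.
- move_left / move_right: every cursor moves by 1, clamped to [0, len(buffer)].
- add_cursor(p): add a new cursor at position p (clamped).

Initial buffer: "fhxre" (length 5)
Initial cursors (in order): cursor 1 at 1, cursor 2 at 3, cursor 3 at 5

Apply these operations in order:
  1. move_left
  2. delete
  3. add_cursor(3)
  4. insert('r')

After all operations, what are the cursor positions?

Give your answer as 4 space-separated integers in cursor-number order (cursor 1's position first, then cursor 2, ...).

Answer: 1 3 5 7

Derivation:
After op 1 (move_left): buffer="fhxre" (len 5), cursors c1@0 c2@2 c3@4, authorship .....
After op 2 (delete): buffer="fxe" (len 3), cursors c1@0 c2@1 c3@2, authorship ...
After op 3 (add_cursor(3)): buffer="fxe" (len 3), cursors c1@0 c2@1 c3@2 c4@3, authorship ...
After op 4 (insert('r')): buffer="rfrxrer" (len 7), cursors c1@1 c2@3 c3@5 c4@7, authorship 1.2.3.4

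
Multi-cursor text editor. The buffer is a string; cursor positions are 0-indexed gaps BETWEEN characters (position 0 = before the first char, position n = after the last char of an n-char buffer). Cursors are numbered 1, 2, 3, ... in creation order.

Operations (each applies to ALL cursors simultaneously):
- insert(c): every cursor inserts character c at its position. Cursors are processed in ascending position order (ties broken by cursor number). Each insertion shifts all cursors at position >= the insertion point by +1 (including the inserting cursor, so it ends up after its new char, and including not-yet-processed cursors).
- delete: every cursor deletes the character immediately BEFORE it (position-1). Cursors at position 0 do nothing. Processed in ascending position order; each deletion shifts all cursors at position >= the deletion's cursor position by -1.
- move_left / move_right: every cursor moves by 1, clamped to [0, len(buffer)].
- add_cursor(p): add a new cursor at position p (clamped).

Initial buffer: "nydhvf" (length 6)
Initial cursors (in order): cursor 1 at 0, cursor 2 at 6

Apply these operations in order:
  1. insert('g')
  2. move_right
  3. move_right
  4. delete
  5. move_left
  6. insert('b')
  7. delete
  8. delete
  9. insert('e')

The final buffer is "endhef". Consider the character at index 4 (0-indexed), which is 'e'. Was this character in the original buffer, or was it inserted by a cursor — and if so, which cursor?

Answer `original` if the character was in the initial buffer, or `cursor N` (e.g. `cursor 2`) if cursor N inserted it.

Answer: cursor 2

Derivation:
After op 1 (insert('g')): buffer="gnydhvfg" (len 8), cursors c1@1 c2@8, authorship 1......2
After op 2 (move_right): buffer="gnydhvfg" (len 8), cursors c1@2 c2@8, authorship 1......2
After op 3 (move_right): buffer="gnydhvfg" (len 8), cursors c1@3 c2@8, authorship 1......2
After op 4 (delete): buffer="gndhvf" (len 6), cursors c1@2 c2@6, authorship 1.....
After op 5 (move_left): buffer="gndhvf" (len 6), cursors c1@1 c2@5, authorship 1.....
After op 6 (insert('b')): buffer="gbndhvbf" (len 8), cursors c1@2 c2@7, authorship 11....2.
After op 7 (delete): buffer="gndhvf" (len 6), cursors c1@1 c2@5, authorship 1.....
After op 8 (delete): buffer="ndhf" (len 4), cursors c1@0 c2@3, authorship ....
After op 9 (insert('e')): buffer="endhef" (len 6), cursors c1@1 c2@5, authorship 1...2.
Authorship (.=original, N=cursor N): 1 . . . 2 .
Index 4: author = 2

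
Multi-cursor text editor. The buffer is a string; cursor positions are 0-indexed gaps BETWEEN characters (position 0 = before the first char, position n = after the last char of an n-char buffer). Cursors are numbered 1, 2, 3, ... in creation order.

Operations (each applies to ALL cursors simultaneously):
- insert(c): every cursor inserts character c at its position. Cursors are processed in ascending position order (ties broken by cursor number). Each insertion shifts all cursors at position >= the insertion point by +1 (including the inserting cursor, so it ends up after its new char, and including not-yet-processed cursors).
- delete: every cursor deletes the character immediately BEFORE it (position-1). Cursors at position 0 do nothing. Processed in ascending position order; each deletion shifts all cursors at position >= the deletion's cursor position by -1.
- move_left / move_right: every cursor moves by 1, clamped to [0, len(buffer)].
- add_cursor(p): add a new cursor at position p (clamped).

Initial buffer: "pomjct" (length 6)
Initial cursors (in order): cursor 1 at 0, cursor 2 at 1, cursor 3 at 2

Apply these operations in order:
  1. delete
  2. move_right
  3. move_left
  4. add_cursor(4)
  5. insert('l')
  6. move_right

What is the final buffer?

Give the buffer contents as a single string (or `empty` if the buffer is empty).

Answer: lllmjctl

Derivation:
After op 1 (delete): buffer="mjct" (len 4), cursors c1@0 c2@0 c3@0, authorship ....
After op 2 (move_right): buffer="mjct" (len 4), cursors c1@1 c2@1 c3@1, authorship ....
After op 3 (move_left): buffer="mjct" (len 4), cursors c1@0 c2@0 c3@0, authorship ....
After op 4 (add_cursor(4)): buffer="mjct" (len 4), cursors c1@0 c2@0 c3@0 c4@4, authorship ....
After op 5 (insert('l')): buffer="lllmjctl" (len 8), cursors c1@3 c2@3 c3@3 c4@8, authorship 123....4
After op 6 (move_right): buffer="lllmjctl" (len 8), cursors c1@4 c2@4 c3@4 c4@8, authorship 123....4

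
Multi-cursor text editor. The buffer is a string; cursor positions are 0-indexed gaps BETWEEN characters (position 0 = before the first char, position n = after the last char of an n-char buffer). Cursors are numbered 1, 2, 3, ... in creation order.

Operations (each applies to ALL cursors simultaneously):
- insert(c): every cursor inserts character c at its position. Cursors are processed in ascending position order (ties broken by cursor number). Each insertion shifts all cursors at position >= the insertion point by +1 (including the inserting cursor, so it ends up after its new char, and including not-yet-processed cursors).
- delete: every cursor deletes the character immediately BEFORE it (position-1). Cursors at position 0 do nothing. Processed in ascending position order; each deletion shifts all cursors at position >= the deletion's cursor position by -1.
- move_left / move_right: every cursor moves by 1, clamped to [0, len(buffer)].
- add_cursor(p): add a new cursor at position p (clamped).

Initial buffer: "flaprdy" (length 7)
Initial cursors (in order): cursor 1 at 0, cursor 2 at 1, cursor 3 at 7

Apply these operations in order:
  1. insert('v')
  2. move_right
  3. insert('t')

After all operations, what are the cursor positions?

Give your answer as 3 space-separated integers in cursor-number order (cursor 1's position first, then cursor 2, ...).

Answer: 3 6 13

Derivation:
After op 1 (insert('v')): buffer="vfvlaprdyv" (len 10), cursors c1@1 c2@3 c3@10, authorship 1.2......3
After op 2 (move_right): buffer="vfvlaprdyv" (len 10), cursors c1@2 c2@4 c3@10, authorship 1.2......3
After op 3 (insert('t')): buffer="vftvltaprdyvt" (len 13), cursors c1@3 c2@6 c3@13, authorship 1.12.2.....33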